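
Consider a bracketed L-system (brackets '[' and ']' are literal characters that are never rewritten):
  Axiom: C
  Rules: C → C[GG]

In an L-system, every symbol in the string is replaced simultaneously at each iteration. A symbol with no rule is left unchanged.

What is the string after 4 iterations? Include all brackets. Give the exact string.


Step 0: C
Step 1: C[GG]
Step 2: C[GG][GG]
Step 3: C[GG][GG][GG]
Step 4: C[GG][GG][GG][GG]

Answer: C[GG][GG][GG][GG]


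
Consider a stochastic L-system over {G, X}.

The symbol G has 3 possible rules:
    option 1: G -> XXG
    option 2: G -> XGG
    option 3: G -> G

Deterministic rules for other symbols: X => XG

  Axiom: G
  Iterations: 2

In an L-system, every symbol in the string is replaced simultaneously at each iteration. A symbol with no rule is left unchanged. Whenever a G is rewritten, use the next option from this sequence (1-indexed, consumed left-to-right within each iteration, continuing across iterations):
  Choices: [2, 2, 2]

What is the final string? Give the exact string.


Step 0: G
Step 1: XGG  (used choices [2])
Step 2: XGXGGXGG  (used choices [2, 2])

Answer: XGXGGXGG


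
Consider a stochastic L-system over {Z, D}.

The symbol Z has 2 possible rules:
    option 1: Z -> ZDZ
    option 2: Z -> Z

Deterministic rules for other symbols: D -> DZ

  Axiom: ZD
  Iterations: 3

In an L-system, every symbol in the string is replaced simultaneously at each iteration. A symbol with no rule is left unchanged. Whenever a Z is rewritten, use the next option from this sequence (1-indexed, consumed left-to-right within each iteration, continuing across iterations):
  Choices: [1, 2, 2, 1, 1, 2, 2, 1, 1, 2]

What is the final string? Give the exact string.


Answer: ZDZDZZZDZZDZZDZDZZ

Derivation:
Step 0: ZD
Step 1: ZDZDZ  (used choices [1])
Step 2: ZDZZDZZDZ  (used choices [2, 2, 1])
Step 3: ZDZDZZZDZZDZZDZDZZ  (used choices [1, 2, 2, 1, 1, 2])


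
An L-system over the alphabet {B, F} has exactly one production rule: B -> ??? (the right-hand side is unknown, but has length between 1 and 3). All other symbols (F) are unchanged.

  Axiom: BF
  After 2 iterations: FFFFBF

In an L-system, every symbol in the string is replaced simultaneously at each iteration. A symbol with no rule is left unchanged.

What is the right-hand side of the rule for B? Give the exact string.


Answer: FFB

Derivation:
Trying B -> FFB:
  Step 0: BF
  Step 1: FFBF
  Step 2: FFFFBF
Matches the given result.


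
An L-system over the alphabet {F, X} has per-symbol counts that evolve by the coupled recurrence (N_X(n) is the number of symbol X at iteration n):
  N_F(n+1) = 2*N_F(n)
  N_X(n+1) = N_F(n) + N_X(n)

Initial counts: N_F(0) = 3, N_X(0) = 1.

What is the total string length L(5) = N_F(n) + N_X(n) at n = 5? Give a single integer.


Answer: 190

Derivation:
Step 0: N_F=3, N_X=1, L=4
Step 1: N_F=6, N_X=4, L=10
Step 2: N_F=12, N_X=10, L=22
Step 3: N_F=24, N_X=22, L=46
Step 4: N_F=48, N_X=46, L=94
Step 5: N_F=96, N_X=94, L=190


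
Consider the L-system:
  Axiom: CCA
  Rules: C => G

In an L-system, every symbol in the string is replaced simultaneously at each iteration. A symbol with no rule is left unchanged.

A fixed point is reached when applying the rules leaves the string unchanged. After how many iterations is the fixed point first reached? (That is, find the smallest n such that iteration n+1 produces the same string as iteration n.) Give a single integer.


Answer: 1

Derivation:
Step 0: CCA
Step 1: GGA
Step 2: GGA  (unchanged — fixed point at step 1)


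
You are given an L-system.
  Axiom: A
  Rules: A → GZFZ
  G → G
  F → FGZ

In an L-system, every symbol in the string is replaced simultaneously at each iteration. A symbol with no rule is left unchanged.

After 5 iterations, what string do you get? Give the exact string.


Answer: GZFGZGZGZGZZ

Derivation:
Step 0: A
Step 1: GZFZ
Step 2: GZFGZZ
Step 3: GZFGZGZZ
Step 4: GZFGZGZGZZ
Step 5: GZFGZGZGZGZZ


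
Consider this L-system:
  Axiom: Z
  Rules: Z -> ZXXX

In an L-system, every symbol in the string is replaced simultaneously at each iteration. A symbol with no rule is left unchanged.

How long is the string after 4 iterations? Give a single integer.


Answer: 13

Derivation:
Step 0: length = 1
Step 1: length = 4
Step 2: length = 7
Step 3: length = 10
Step 4: length = 13


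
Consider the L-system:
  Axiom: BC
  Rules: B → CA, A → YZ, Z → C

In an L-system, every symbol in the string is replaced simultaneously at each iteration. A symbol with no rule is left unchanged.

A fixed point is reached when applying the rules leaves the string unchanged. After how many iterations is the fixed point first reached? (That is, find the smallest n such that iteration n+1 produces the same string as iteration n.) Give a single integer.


Answer: 3

Derivation:
Step 0: BC
Step 1: CAC
Step 2: CYZC
Step 3: CYCC
Step 4: CYCC  (unchanged — fixed point at step 3)


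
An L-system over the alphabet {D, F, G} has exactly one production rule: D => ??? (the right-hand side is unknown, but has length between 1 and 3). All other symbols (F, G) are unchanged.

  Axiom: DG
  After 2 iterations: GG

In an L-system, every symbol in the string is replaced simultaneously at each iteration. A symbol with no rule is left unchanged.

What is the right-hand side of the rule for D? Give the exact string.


Answer: G

Derivation:
Trying D => G:
  Step 0: DG
  Step 1: GG
  Step 2: GG
Matches the given result.


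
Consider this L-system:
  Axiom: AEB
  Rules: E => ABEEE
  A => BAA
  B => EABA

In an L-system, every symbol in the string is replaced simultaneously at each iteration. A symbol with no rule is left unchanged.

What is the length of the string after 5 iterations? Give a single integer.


Step 0: length = 3
Step 1: length = 12
Step 2: length = 47
Step 3: length = 183
Step 4: length = 710
Step 5: length = 2749

Answer: 2749


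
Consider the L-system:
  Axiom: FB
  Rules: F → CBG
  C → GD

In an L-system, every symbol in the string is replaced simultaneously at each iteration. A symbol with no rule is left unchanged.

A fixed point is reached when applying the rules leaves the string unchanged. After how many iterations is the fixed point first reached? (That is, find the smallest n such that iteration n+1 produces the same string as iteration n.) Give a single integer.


Step 0: FB
Step 1: CBGB
Step 2: GDBGB
Step 3: GDBGB  (unchanged — fixed point at step 2)

Answer: 2


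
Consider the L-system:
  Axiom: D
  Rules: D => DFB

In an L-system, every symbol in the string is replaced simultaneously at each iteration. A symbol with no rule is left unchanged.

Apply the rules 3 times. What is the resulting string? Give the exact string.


Answer: DFBFBFB

Derivation:
Step 0: D
Step 1: DFB
Step 2: DFBFB
Step 3: DFBFBFB


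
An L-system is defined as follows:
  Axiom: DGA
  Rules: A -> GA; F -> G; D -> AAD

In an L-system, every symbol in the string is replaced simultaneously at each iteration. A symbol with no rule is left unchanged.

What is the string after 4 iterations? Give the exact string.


Step 0: DGA
Step 1: AADGGA
Step 2: GAGAAADGGGA
Step 3: GGAGGAGAGAAADGGGGA
Step 4: GGGAGGGAGGAGGAGAGAAADGGGGGA

Answer: GGGAGGGAGGAGGAGAGAAADGGGGGA


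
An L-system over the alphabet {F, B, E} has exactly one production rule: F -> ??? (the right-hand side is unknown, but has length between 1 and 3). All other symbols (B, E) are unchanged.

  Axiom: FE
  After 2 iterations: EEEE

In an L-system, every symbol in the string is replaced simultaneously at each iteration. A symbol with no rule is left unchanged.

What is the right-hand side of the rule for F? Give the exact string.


Trying F -> EEE:
  Step 0: FE
  Step 1: EEEE
  Step 2: EEEE
Matches the given result.

Answer: EEE


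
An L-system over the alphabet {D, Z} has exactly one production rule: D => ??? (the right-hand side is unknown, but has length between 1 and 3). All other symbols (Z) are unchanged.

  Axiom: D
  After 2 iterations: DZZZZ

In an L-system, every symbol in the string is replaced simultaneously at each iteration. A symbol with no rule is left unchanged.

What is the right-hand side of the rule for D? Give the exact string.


Trying D => DZZ:
  Step 0: D
  Step 1: DZZ
  Step 2: DZZZZ
Matches the given result.

Answer: DZZ


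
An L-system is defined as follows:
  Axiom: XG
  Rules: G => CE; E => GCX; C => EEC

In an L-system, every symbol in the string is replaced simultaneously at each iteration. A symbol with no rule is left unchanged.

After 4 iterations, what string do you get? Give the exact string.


Step 0: XG
Step 1: XCE
Step 2: XEECGCX
Step 3: XGCXGCXEECCEEECX
Step 4: XCEEECXCEEECXGCXGCXEECEECGCXGCXGCXEECX

Answer: XCEEECXCEEECXGCXGCXEECEECGCXGCXGCXEECX


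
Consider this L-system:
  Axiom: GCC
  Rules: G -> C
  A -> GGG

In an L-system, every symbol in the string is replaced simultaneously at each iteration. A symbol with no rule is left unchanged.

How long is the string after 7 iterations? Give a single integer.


Answer: 3

Derivation:
Step 0: length = 3
Step 1: length = 3
Step 2: length = 3
Step 3: length = 3
Step 4: length = 3
Step 5: length = 3
Step 6: length = 3
Step 7: length = 3


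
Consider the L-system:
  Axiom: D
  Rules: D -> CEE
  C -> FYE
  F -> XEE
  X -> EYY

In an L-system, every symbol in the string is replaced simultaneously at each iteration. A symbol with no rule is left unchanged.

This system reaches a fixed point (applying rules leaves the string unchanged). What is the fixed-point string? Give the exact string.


Answer: EYYEEYEEE

Derivation:
Step 0: D
Step 1: CEE
Step 2: FYEEE
Step 3: XEEYEEE
Step 4: EYYEEYEEE
Step 5: EYYEEYEEE  (unchanged — fixed point at step 4)


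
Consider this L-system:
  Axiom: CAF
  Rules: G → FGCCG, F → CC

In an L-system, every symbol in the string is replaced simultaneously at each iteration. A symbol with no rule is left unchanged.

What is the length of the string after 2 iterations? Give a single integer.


Answer: 4

Derivation:
Step 0: length = 3
Step 1: length = 4
Step 2: length = 4


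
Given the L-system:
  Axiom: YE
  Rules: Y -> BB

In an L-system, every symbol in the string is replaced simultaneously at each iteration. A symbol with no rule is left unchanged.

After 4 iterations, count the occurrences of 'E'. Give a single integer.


Step 0: YE  (1 'E')
Step 1: BBE  (1 'E')
Step 2: BBE  (1 'E')
Step 3: BBE  (1 'E')
Step 4: BBE  (1 'E')

Answer: 1


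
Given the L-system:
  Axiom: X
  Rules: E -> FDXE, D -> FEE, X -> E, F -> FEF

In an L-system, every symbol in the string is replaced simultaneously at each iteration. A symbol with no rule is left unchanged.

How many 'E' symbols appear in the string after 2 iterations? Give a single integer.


Step 0: X  (0 'E')
Step 1: E  (1 'E')
Step 2: FDXE  (1 'E')

Answer: 1


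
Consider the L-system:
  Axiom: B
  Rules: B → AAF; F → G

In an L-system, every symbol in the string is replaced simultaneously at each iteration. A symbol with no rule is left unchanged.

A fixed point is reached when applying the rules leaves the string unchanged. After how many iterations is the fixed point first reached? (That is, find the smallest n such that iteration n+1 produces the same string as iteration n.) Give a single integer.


Step 0: B
Step 1: AAF
Step 2: AAG
Step 3: AAG  (unchanged — fixed point at step 2)

Answer: 2


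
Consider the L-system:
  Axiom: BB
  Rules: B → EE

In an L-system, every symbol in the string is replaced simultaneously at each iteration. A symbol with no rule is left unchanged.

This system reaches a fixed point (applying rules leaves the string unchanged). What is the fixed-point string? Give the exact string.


Answer: EEEE

Derivation:
Step 0: BB
Step 1: EEEE
Step 2: EEEE  (unchanged — fixed point at step 1)


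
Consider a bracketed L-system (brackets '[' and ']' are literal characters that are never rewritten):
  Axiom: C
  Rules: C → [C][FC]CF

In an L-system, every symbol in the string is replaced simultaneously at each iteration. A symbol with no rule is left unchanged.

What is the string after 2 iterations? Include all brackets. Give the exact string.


Step 0: C
Step 1: [C][FC]CF
Step 2: [[C][FC]CF][F[C][FC]CF][C][FC]CFF

Answer: [[C][FC]CF][F[C][FC]CF][C][FC]CFF


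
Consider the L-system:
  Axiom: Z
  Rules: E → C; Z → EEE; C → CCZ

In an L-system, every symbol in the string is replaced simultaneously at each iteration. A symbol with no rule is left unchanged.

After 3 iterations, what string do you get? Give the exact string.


Step 0: Z
Step 1: EEE
Step 2: CCC
Step 3: CCZCCZCCZ

Answer: CCZCCZCCZ


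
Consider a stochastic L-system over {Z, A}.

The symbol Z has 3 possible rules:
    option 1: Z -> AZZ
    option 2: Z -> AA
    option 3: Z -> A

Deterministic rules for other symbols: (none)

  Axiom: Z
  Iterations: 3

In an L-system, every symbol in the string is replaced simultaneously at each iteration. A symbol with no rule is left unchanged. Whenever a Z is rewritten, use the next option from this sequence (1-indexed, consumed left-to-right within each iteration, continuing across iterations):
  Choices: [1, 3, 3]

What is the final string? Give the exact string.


Answer: AAA

Derivation:
Step 0: Z
Step 1: AZZ  (used choices [1])
Step 2: AAA  (used choices [3, 3])
Step 3: AAA  (used choices [])


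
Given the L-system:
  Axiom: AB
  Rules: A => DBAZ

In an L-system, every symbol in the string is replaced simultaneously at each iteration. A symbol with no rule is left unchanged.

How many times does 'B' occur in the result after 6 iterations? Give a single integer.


Step 0: AB  (1 'B')
Step 1: DBAZB  (2 'B')
Step 2: DBDBAZZB  (3 'B')
Step 3: DBDBDBAZZZB  (4 'B')
Step 4: DBDBDBDBAZZZZB  (5 'B')
Step 5: DBDBDBDBDBAZZZZZB  (6 'B')
Step 6: DBDBDBDBDBDBAZZZZZZB  (7 'B')

Answer: 7


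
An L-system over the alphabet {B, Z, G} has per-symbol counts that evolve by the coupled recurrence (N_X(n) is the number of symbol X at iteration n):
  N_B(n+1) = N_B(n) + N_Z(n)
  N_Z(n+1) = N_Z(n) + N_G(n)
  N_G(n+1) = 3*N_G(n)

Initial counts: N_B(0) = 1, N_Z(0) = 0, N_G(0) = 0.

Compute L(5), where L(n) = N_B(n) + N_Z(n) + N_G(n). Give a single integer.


Step 0: N_B=1, N_Z=0, N_G=0, L=1
Step 1: N_B=1, N_Z=0, N_G=0, L=1
Step 2: N_B=1, N_Z=0, N_G=0, L=1
Step 3: N_B=1, N_Z=0, N_G=0, L=1
Step 4: N_B=1, N_Z=0, N_G=0, L=1
Step 5: N_B=1, N_Z=0, N_G=0, L=1

Answer: 1


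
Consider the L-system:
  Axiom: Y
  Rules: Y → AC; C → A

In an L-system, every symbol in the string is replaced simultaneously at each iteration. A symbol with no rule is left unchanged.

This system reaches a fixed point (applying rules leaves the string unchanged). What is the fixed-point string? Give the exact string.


Step 0: Y
Step 1: AC
Step 2: AA
Step 3: AA  (unchanged — fixed point at step 2)

Answer: AA


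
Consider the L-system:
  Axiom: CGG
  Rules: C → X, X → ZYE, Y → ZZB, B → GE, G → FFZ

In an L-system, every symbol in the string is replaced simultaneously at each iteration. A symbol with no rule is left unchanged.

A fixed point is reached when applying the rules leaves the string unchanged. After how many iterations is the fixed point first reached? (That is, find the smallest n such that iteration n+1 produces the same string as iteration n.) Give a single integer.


Step 0: CGG
Step 1: XFFZFFZ
Step 2: ZYEFFZFFZ
Step 3: ZZZBEFFZFFZ
Step 4: ZZZGEEFFZFFZ
Step 5: ZZZFFZEEFFZFFZ
Step 6: ZZZFFZEEFFZFFZ  (unchanged — fixed point at step 5)

Answer: 5


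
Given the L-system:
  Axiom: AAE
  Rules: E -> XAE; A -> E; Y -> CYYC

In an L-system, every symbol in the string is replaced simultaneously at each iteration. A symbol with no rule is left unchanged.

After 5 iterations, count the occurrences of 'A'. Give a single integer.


Step 0: AAE  (2 'A')
Step 1: EEXAE  (1 'A')
Step 2: XAEXAEXEXAE  (3 'A')
Step 3: XEXAEXEXAEXXAEXEXAE  (4 'A')
Step 4: XXAEXEXAEXXAEXEXAEXXEXAEXXAEXEXAE  (7 'A')
Step 5: XXEXAEXXAEXEXAEXXEXAEXXAEXEXAEXXXAEXEXAEXXEXAEXXAEXEXAE  (11 'A')

Answer: 11


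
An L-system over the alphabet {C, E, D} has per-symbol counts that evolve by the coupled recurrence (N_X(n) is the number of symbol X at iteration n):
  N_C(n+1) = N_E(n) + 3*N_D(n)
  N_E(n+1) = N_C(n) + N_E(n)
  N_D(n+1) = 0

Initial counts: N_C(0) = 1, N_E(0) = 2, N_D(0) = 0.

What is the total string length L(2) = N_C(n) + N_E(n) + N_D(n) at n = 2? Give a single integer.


Answer: 8

Derivation:
Step 0: N_C=1, N_E=2, N_D=0, L=3
Step 1: N_C=2, N_E=3, N_D=0, L=5
Step 2: N_C=3, N_E=5, N_D=0, L=8


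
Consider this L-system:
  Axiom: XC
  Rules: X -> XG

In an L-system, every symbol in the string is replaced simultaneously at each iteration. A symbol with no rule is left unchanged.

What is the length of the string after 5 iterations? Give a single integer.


Step 0: length = 2
Step 1: length = 3
Step 2: length = 4
Step 3: length = 5
Step 4: length = 6
Step 5: length = 7

Answer: 7


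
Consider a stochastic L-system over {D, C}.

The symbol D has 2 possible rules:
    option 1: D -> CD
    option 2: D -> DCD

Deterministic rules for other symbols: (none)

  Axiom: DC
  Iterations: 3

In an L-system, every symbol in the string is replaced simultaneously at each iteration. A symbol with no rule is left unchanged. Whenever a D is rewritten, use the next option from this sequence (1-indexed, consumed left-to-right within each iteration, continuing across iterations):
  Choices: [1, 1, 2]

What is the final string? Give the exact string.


Step 0: DC
Step 1: CDC  (used choices [1])
Step 2: CCDC  (used choices [1])
Step 3: CCDCDC  (used choices [2])

Answer: CCDCDC


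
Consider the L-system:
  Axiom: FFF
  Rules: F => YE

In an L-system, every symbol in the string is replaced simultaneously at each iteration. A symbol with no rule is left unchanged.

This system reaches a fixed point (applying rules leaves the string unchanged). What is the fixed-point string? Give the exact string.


Step 0: FFF
Step 1: YEYEYE
Step 2: YEYEYE  (unchanged — fixed point at step 1)

Answer: YEYEYE


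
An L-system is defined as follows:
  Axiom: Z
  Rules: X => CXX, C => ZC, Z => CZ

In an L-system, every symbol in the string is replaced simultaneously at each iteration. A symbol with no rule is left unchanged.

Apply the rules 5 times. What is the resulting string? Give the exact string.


Step 0: Z
Step 1: CZ
Step 2: ZCCZ
Step 3: CZZCZCCZ
Step 4: ZCCZCZZCCZZCZCCZ
Step 5: CZZCZCCZZCCZCZZCZCCZCZZCCZZCZCCZ

Answer: CZZCZCCZZCCZCZZCZCCZCZZCCZZCZCCZ


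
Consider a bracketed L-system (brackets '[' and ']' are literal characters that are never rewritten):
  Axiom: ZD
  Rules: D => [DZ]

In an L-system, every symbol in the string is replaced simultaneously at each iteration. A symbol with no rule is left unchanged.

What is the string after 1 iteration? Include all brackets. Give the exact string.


Step 0: ZD
Step 1: Z[DZ]

Answer: Z[DZ]


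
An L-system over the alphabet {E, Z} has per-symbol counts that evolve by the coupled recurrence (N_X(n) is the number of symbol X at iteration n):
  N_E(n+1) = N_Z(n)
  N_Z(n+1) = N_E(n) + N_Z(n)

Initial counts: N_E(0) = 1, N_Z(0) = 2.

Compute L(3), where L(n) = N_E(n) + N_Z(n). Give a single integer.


Answer: 13

Derivation:
Step 0: N_E=1, N_Z=2, L=3
Step 1: N_E=2, N_Z=3, L=5
Step 2: N_E=3, N_Z=5, L=8
Step 3: N_E=5, N_Z=8, L=13


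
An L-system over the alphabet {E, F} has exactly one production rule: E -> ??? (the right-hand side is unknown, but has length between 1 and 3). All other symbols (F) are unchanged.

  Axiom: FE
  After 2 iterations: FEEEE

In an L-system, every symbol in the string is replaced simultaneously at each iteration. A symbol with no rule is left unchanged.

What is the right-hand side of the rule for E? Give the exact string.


Trying E -> EE:
  Step 0: FE
  Step 1: FEE
  Step 2: FEEEE
Matches the given result.

Answer: EE


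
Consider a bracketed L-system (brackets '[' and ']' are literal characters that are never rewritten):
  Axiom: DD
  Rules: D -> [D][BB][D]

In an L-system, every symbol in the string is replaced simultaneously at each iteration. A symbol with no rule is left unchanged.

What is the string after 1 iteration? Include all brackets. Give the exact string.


Answer: [D][BB][D][D][BB][D]

Derivation:
Step 0: DD
Step 1: [D][BB][D][D][BB][D]


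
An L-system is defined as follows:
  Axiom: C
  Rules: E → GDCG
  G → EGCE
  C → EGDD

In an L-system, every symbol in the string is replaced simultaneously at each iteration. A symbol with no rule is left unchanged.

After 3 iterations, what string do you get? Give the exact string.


Answer: EGCEDEGDDEGCEGDCGEGCEEGDDGDCGDD

Derivation:
Step 0: C
Step 1: EGDD
Step 2: GDCGEGCEDD
Step 3: EGCEDEGDDEGCEGDCGEGCEEGDDGDCGDD


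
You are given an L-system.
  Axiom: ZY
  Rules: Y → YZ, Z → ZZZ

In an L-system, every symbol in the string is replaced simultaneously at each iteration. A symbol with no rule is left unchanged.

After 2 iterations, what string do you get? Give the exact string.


Answer: ZZZZZZZZZYZZZZ

Derivation:
Step 0: ZY
Step 1: ZZZYZ
Step 2: ZZZZZZZZZYZZZZ


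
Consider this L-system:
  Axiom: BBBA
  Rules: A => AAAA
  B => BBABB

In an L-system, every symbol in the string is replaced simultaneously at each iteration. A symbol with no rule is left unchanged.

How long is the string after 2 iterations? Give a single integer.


Step 0: length = 4
Step 1: length = 19
Step 2: length = 88

Answer: 88


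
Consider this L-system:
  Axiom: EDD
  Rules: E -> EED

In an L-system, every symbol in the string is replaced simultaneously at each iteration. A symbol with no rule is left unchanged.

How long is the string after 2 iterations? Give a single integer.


Step 0: length = 3
Step 1: length = 5
Step 2: length = 9

Answer: 9


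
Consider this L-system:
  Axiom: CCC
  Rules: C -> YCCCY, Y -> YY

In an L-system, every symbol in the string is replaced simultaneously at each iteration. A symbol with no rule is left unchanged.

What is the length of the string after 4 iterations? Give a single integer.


Step 0: length = 3
Step 1: length = 15
Step 2: length = 57
Step 3: length = 195
Step 4: length = 633

Answer: 633


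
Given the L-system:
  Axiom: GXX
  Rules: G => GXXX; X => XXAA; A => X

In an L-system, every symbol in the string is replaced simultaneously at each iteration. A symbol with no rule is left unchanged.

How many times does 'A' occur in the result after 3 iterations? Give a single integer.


Step 0: GXX  (0 'A')
Step 1: GXXXXXAAXXAA  (4 'A')
Step 2: GXXXXXAAXXAAXXAAXXAAXXAAXXXXAAXXAAXX  (14 'A')
Step 3: GXXXXXAAXXAAXXAAXXAAXXAAXXXXAAXXAAXXXXAAXXAAXXXXAAXXAAXXXXAAXXAAXXXXAAXXAAXXAAXXAAXXXXAAXXAAXXXXAAXXAA  (42 'A')

Answer: 42


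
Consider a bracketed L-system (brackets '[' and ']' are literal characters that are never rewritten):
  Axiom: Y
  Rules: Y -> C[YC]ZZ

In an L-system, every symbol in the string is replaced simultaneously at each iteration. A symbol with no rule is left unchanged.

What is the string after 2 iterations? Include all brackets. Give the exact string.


Step 0: Y
Step 1: C[YC]ZZ
Step 2: C[C[YC]ZZC]ZZ

Answer: C[C[YC]ZZC]ZZ


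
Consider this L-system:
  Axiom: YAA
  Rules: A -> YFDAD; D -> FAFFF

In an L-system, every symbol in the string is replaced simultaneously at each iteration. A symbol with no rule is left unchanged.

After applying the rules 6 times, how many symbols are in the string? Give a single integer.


Step 0: length = 3
Step 1: length = 11
Step 2: length = 35
Step 3: length = 75
Step 4: length = 163
Step 5: length = 331
Step 6: length = 675

Answer: 675


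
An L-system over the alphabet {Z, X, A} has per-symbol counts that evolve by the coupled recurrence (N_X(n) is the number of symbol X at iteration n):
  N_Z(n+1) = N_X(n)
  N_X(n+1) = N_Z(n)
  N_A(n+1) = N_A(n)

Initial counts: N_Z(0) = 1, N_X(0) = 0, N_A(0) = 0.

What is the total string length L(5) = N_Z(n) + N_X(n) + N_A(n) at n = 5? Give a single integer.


Step 0: N_Z=1, N_X=0, N_A=0, L=1
Step 1: N_Z=0, N_X=1, N_A=0, L=1
Step 2: N_Z=1, N_X=0, N_A=0, L=1
Step 3: N_Z=0, N_X=1, N_A=0, L=1
Step 4: N_Z=1, N_X=0, N_A=0, L=1
Step 5: N_Z=0, N_X=1, N_A=0, L=1

Answer: 1


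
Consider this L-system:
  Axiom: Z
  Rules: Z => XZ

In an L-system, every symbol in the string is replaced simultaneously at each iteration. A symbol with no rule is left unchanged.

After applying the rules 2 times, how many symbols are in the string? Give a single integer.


Step 0: length = 1
Step 1: length = 2
Step 2: length = 3

Answer: 3


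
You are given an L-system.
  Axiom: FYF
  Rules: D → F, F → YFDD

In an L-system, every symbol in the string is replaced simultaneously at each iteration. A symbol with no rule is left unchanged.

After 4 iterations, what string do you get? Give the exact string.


Step 0: FYF
Step 1: YFDDYYFDD
Step 2: YYFDDFFYYYFDDFF
Step 3: YYYFDDFFYFDDYFDDYYYYFDDFFYFDDYFDD
Step 4: YYYYFDDFFYFDDYFDDYYFDDFFYYFDDFFYYYYYFDDFFYFDDYFDDYYFDDFFYYFDDFF

Answer: YYYYFDDFFYFDDYFDDYYFDDFFYYFDDFFYYYYYFDDFFYFDDYFDDYYFDDFFYYFDDFF


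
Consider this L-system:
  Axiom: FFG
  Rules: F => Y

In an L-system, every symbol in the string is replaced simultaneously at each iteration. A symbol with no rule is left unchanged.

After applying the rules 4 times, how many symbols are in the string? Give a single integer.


Answer: 3

Derivation:
Step 0: length = 3
Step 1: length = 3
Step 2: length = 3
Step 3: length = 3
Step 4: length = 3


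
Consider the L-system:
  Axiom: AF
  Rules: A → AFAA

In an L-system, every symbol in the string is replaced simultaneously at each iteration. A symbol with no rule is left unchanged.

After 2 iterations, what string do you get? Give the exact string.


Step 0: AF
Step 1: AFAAF
Step 2: AFAAFAFAAAFAAF

Answer: AFAAFAFAAAFAAF


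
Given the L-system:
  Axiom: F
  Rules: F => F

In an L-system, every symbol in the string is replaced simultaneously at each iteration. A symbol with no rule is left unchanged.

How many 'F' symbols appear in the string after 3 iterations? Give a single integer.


Step 0: F  (1 'F')
Step 1: F  (1 'F')
Step 2: F  (1 'F')
Step 3: F  (1 'F')

Answer: 1


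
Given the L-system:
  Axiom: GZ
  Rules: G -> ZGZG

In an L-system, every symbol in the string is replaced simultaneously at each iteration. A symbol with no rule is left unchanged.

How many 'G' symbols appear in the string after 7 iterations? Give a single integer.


Answer: 128

Derivation:
Step 0: GZ  (1 'G')
Step 1: ZGZGZ  (2 'G')
Step 2: ZZGZGZZGZGZ  (4 'G')
Step 3: ZZZGZGZZGZGZZZGZGZZGZGZ  (8 'G')
Step 4: ZZZZGZGZZGZGZZZGZGZZGZGZZZZGZGZZGZGZZZGZGZZGZGZ  (16 'G')
Step 5: ZZZZZGZGZZGZGZZZGZGZZGZGZZZZGZGZZGZGZZZGZGZZGZGZZZZZGZGZZGZGZZZGZGZZGZGZZZZGZGZZGZGZZZGZGZZGZGZ  (32 'G')
Step 6: ZZZZZZGZGZZGZGZZZGZGZZGZGZZZZGZGZZGZGZZZGZGZZGZGZZZZZGZGZZGZGZZZGZGZZGZGZZZZGZGZZGZGZZZGZGZZGZGZZZZZZGZGZZGZGZZZGZGZZGZGZZZZGZGZZGZGZZZGZGZZGZGZZZZZGZGZZGZGZZZGZGZZGZGZZZZGZGZZGZGZZZGZGZZGZGZ  (64 'G')
Step 7: ZZZZZZZGZGZZGZGZZZGZGZZGZGZZZZGZGZZGZGZZZGZGZZGZGZZZZZGZGZZGZGZZZGZGZZGZGZZZZGZGZZGZGZZZGZGZZGZGZZZZZZGZGZZGZGZZZGZGZZGZGZZZZGZGZZGZGZZZGZGZZGZGZZZZZGZGZZGZGZZZGZGZZGZGZZZZGZGZZGZGZZZGZGZZGZGZZZZZZZGZGZZGZGZZZGZGZZGZGZZZZGZGZZGZGZZZGZGZZGZGZZZZZGZGZZGZGZZZGZGZZGZGZZZZGZGZZGZGZZZGZGZZGZGZZZZZZGZGZZGZGZZZGZGZZGZGZZZZGZGZZGZGZZZGZGZZGZGZZZZZGZGZZGZGZZZGZGZZGZGZZZZGZGZZGZGZZZGZGZZGZGZ  (128 'G')


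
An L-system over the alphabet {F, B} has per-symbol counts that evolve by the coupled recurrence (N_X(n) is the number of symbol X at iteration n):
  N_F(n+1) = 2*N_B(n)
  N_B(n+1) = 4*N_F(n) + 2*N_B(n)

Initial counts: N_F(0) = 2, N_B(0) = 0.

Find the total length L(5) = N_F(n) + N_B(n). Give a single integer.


Step 0: N_F=2, N_B=0, L=2
Step 1: N_F=0, N_B=8, L=8
Step 2: N_F=16, N_B=16, L=32
Step 3: N_F=32, N_B=96, L=128
Step 4: N_F=192, N_B=320, L=512
Step 5: N_F=640, N_B=1408, L=2048

Answer: 2048


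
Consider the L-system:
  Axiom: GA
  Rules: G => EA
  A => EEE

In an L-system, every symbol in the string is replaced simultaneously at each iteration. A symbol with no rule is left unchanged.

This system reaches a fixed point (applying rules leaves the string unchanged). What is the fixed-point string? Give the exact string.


Step 0: GA
Step 1: EAEEE
Step 2: EEEEEEE
Step 3: EEEEEEE  (unchanged — fixed point at step 2)

Answer: EEEEEEE


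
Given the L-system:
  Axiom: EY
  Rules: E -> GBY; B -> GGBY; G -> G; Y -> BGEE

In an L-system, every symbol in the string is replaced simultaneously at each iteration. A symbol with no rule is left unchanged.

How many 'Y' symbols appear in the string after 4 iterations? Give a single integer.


Step 0: EY  (1 'Y')
Step 1: GBYBGEE  (1 'Y')
Step 2: GGGBYBGEEGGBYGGBYGBY  (4 'Y')
Step 3: GGGGGBYBGEEGGBYGGBYGBYGGGGBYBGEEGGGGBYBGEEGGGBYBGEE  (7 'Y')
Step 4: GGGGGGGBYBGEEGGBYGGBYGBYGGGGBYBGEEGGGGBYBGEEGGGBYBGEEGGGGGGBYBGEEGGBYGGBYGBYGGGGGGBYBGEEGGBYGGBYGBYGGGGGBYBGEEGGBYGGBYGBY  (19 'Y')

Answer: 19


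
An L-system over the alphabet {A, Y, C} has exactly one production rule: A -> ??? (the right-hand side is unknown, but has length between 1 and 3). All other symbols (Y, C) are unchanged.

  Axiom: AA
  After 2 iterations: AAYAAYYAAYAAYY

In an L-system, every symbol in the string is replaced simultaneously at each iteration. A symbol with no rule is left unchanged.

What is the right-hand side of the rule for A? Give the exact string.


Trying A -> AAY:
  Step 0: AA
  Step 1: AAYAAY
  Step 2: AAYAAYYAAYAAYY
Matches the given result.

Answer: AAY


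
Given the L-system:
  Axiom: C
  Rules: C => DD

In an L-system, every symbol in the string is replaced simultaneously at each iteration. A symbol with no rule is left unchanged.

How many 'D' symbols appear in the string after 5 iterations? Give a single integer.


Step 0: C  (0 'D')
Step 1: DD  (2 'D')
Step 2: DD  (2 'D')
Step 3: DD  (2 'D')
Step 4: DD  (2 'D')
Step 5: DD  (2 'D')

Answer: 2


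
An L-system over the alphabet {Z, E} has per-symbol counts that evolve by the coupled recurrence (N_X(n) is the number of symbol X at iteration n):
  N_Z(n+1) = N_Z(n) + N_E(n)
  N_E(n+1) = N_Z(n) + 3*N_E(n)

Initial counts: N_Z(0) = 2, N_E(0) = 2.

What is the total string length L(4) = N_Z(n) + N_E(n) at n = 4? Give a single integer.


Answer: 464

Derivation:
Step 0: N_Z=2, N_E=2, L=4
Step 1: N_Z=4, N_E=8, L=12
Step 2: N_Z=12, N_E=28, L=40
Step 3: N_Z=40, N_E=96, L=136
Step 4: N_Z=136, N_E=328, L=464


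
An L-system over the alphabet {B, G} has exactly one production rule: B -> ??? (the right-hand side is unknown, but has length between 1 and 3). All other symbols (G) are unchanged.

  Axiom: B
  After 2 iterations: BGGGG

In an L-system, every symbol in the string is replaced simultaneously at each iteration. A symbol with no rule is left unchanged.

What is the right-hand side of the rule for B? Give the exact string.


Answer: BGG

Derivation:
Trying B -> BGG:
  Step 0: B
  Step 1: BGG
  Step 2: BGGGG
Matches the given result.


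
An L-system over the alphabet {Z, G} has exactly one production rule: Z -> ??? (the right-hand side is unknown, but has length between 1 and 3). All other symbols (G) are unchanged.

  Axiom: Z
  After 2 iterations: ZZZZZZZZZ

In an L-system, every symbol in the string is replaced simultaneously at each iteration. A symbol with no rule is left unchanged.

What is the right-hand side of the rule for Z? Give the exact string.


Trying Z -> ZZZ:
  Step 0: Z
  Step 1: ZZZ
  Step 2: ZZZZZZZZZ
Matches the given result.

Answer: ZZZ


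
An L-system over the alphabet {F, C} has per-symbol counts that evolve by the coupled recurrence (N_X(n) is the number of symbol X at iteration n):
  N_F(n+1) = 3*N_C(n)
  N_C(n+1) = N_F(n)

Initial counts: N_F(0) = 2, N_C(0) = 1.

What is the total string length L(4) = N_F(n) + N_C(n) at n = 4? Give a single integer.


Step 0: N_F=2, N_C=1, L=3
Step 1: N_F=3, N_C=2, L=5
Step 2: N_F=6, N_C=3, L=9
Step 3: N_F=9, N_C=6, L=15
Step 4: N_F=18, N_C=9, L=27

Answer: 27


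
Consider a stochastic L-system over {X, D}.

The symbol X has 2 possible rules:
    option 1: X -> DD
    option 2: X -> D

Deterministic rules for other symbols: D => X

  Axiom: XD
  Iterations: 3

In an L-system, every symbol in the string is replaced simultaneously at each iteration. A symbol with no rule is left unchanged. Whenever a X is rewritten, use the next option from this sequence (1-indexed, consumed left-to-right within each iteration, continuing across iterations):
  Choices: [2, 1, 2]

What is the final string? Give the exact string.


Step 0: XD
Step 1: DX  (used choices [2])
Step 2: XDD  (used choices [1])
Step 3: DXX  (used choices [2])

Answer: DXX


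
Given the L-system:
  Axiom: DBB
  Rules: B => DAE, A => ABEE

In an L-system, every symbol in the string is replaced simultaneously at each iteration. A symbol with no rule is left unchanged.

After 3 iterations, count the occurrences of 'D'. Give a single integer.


Answer: 5

Derivation:
Step 0: DBB  (1 'D')
Step 1: DDAEDAE  (3 'D')
Step 2: DDABEEEDABEEE  (3 'D')
Step 3: DDABEEDAEEEEDABEEDAEEEE  (5 'D')


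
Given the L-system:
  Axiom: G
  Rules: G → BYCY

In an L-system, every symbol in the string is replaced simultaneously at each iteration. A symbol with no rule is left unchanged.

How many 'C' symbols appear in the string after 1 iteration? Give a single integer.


Step 0: G  (0 'C')
Step 1: BYCY  (1 'C')

Answer: 1


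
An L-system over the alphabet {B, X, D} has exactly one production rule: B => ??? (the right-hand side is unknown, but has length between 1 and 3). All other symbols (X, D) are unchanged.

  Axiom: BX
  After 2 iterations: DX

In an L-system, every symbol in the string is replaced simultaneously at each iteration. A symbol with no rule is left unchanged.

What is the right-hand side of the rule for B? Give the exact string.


Trying B => D:
  Step 0: BX
  Step 1: DX
  Step 2: DX
Matches the given result.

Answer: D


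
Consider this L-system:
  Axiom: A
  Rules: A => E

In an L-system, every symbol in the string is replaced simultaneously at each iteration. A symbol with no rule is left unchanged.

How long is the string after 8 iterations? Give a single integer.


Answer: 1

Derivation:
Step 0: length = 1
Step 1: length = 1
Step 2: length = 1
Step 3: length = 1
Step 4: length = 1
Step 5: length = 1
Step 6: length = 1
Step 7: length = 1
Step 8: length = 1


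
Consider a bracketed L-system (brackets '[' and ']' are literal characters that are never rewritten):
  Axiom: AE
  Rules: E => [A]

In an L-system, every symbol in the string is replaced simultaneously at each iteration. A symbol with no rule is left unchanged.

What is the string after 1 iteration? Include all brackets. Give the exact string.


Answer: A[A]

Derivation:
Step 0: AE
Step 1: A[A]


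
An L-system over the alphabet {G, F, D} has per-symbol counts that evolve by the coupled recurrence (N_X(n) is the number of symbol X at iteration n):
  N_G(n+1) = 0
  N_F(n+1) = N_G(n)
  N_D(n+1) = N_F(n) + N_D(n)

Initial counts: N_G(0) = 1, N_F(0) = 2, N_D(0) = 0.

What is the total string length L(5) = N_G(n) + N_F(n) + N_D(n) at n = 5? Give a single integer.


Step 0: N_G=1, N_F=2, N_D=0, L=3
Step 1: N_G=0, N_F=1, N_D=2, L=3
Step 2: N_G=0, N_F=0, N_D=3, L=3
Step 3: N_G=0, N_F=0, N_D=3, L=3
Step 4: N_G=0, N_F=0, N_D=3, L=3
Step 5: N_G=0, N_F=0, N_D=3, L=3

Answer: 3


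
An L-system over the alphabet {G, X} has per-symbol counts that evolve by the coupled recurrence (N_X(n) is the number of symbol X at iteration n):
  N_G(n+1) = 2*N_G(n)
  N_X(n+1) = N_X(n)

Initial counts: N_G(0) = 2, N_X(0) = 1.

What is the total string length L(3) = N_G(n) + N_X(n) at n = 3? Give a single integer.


Step 0: N_G=2, N_X=1, L=3
Step 1: N_G=4, N_X=1, L=5
Step 2: N_G=8, N_X=1, L=9
Step 3: N_G=16, N_X=1, L=17

Answer: 17


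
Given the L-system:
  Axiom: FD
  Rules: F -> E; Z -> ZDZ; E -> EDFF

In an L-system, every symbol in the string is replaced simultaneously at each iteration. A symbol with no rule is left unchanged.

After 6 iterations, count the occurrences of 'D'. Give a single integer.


Answer: 22

Derivation:
Step 0: FD  (1 'D')
Step 1: ED  (1 'D')
Step 2: EDFFD  (2 'D')
Step 3: EDFFDEED  (3 'D')
Step 4: EDFFDEEDEDFFEDFFD  (6 'D')
Step 5: EDFFDEEDEDFFEDFFDEDFFDEEEDFFDEED  (11 'D')
Step 6: EDFFDEEDEDFFEDFFDEDFFDEEEDFFDEEDEDFFDEEDEDFFEDFFEDFFDEEDEDFFEDFFD  (22 'D')


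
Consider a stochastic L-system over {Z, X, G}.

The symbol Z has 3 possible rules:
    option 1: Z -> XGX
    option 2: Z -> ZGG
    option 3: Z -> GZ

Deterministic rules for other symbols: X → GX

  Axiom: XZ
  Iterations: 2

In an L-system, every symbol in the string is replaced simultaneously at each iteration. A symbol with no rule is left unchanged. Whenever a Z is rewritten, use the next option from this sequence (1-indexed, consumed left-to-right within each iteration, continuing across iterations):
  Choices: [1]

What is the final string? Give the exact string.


Step 0: XZ
Step 1: GXXGX  (used choices [1])
Step 2: GGXGXGGX  (used choices [])

Answer: GGXGXGGX


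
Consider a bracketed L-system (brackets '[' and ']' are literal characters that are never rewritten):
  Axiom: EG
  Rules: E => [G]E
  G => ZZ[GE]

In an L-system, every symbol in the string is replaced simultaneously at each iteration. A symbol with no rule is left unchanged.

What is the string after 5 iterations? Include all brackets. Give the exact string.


Answer: [ZZ[ZZ[ZZ[ZZ[GE][G]E][ZZ[GE]][G]E][ZZ[ZZ[GE][G]E]][ZZ[GE]][G]E]][ZZ[ZZ[ZZ[GE][G]E][ZZ[GE]][G]E]][ZZ[ZZ[GE][G]E]][ZZ[GE]][G]EZZ[ZZ[ZZ[ZZ[ZZ[GE][G]E][ZZ[GE]][G]E][ZZ[ZZ[GE][G]E]][ZZ[GE]][G]E][ZZ[ZZ[ZZ[GE][G]E][ZZ[GE]][G]E]][ZZ[ZZ[GE][G]E]][ZZ[GE]][G]E]

Derivation:
Step 0: EG
Step 1: [G]EZZ[GE]
Step 2: [ZZ[GE]][G]EZZ[ZZ[GE][G]E]
Step 3: [ZZ[ZZ[GE][G]E]][ZZ[GE]][G]EZZ[ZZ[ZZ[GE][G]E][ZZ[GE]][G]E]
Step 4: [ZZ[ZZ[ZZ[GE][G]E][ZZ[GE]][G]E]][ZZ[ZZ[GE][G]E]][ZZ[GE]][G]EZZ[ZZ[ZZ[ZZ[GE][G]E][ZZ[GE]][G]E][ZZ[ZZ[GE][G]E]][ZZ[GE]][G]E]
Step 5: [ZZ[ZZ[ZZ[ZZ[GE][G]E][ZZ[GE]][G]E][ZZ[ZZ[GE][G]E]][ZZ[GE]][G]E]][ZZ[ZZ[ZZ[GE][G]E][ZZ[GE]][G]E]][ZZ[ZZ[GE][G]E]][ZZ[GE]][G]EZZ[ZZ[ZZ[ZZ[ZZ[GE][G]E][ZZ[GE]][G]E][ZZ[ZZ[GE][G]E]][ZZ[GE]][G]E][ZZ[ZZ[ZZ[GE][G]E][ZZ[GE]][G]E]][ZZ[ZZ[GE][G]E]][ZZ[GE]][G]E]


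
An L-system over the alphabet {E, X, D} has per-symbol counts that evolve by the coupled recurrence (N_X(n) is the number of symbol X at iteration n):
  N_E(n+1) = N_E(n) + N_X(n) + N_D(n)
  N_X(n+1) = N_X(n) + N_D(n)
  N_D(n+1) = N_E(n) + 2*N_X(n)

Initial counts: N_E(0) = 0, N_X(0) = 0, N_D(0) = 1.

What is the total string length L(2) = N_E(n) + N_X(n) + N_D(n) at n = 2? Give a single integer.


Answer: 6

Derivation:
Step 0: N_E=0, N_X=0, N_D=1, L=1
Step 1: N_E=1, N_X=1, N_D=0, L=2
Step 2: N_E=2, N_X=1, N_D=3, L=6


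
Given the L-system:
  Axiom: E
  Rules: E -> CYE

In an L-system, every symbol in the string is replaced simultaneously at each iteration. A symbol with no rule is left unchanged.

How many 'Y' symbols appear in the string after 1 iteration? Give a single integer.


Answer: 1

Derivation:
Step 0: E  (0 'Y')
Step 1: CYE  (1 'Y')


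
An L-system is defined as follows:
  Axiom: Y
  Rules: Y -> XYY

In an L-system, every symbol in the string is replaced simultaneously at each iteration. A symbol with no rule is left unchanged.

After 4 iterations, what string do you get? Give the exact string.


Answer: XXXXYYXYYXXYYXYYXXXYYXYYXXYYXYY

Derivation:
Step 0: Y
Step 1: XYY
Step 2: XXYYXYY
Step 3: XXXYYXYYXXYYXYY
Step 4: XXXXYYXYYXXYYXYYXXXYYXYYXXYYXYY


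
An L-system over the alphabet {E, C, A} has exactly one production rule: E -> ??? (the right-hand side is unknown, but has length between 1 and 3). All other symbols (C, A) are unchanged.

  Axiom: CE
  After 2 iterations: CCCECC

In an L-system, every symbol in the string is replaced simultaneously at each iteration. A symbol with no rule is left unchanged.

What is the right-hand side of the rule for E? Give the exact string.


Trying E -> CEC:
  Step 0: CE
  Step 1: CCEC
  Step 2: CCCECC
Matches the given result.

Answer: CEC
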